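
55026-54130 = 896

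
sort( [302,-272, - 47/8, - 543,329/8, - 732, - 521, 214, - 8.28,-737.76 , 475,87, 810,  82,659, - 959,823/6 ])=[ - 959 ,-737.76, - 732, - 543, - 521, - 272,-8.28, - 47/8,329/8,  82, 87, 823/6,214,  302, 475,659,810 ]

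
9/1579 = 9/1579 = 0.01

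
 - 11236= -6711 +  - 4525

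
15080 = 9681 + 5399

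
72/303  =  24/101=0.24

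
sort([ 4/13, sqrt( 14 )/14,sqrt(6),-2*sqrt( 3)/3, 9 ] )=[-2 * sqrt (3 )/3,sqrt (14)/14,4/13, sqrt(6 ),9]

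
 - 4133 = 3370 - 7503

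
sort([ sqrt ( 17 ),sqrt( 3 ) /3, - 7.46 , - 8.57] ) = [ -8.57, - 7.46,sqrt(3 ) /3,sqrt ( 17) ]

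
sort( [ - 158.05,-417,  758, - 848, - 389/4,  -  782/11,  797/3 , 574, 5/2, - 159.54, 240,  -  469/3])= [ - 848, - 417,-159.54, - 158.05, - 469/3, - 389/4,-782/11, 5/2, 240,797/3, 574, 758 ]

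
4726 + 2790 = 7516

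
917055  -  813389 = 103666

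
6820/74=92 + 6/37  =  92.16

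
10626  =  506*21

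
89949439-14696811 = 75252628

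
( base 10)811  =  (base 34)nt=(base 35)n6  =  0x32B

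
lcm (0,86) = 0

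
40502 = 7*5786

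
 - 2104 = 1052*( - 2 )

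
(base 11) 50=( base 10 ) 55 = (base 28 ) 1R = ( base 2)110111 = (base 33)1M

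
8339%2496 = 851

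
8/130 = 4/65 = 0.06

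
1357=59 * 23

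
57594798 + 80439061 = 138033859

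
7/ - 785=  - 7/785 =- 0.01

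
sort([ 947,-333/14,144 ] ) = [-333/14, 144,947]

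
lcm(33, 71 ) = 2343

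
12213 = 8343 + 3870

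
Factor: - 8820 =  - 2^2 *3^2*5^1 * 7^2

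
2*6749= 13498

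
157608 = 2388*66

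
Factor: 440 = 2^3*5^1*11^1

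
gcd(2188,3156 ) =4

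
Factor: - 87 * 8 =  - 696  =  -2^3 * 3^1 *29^1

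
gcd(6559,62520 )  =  1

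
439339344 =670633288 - 231293944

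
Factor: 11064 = 2^3*3^1*461^1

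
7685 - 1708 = 5977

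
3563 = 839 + 2724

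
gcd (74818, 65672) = 2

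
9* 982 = 8838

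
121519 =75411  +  46108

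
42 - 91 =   -  49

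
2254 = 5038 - 2784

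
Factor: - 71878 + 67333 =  - 4545 = -3^2 * 5^1*101^1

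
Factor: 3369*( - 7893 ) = -3^3*877^1  *1123^1 = - 26591517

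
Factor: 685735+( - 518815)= 2^3*3^1* 5^1*13^1*107^1= 166920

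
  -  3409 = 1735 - 5144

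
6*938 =5628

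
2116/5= 423 + 1/5=423.20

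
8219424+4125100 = 12344524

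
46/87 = 46/87 = 0.53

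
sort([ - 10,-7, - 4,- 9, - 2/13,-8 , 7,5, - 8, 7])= [  -  10,-9 , - 8, - 8, - 7, - 4,-2/13,  5,  7, 7 ]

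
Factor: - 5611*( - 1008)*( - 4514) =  - 25530678432 =- 2^5*3^2*7^1*31^1*37^1*61^1*181^1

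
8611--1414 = 10025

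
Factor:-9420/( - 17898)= 10/19 = 2^1 * 5^1*19^( - 1 )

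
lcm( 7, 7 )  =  7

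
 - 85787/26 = - 3300+1/2 =- 3299.50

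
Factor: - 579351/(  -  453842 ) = 2^(-1)*3^1*37^(-1)*113^1*1709^1*6133^( - 1)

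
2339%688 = 275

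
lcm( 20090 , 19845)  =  1627290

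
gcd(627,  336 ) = 3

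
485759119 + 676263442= 1162022561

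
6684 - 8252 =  - 1568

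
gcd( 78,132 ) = 6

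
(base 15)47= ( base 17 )3g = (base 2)1000011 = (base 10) 67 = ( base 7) 124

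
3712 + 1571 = 5283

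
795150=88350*9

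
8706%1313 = 828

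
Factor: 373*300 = 2^2*3^1*5^2*373^1 = 111900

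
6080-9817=-3737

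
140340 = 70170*2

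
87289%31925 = 23439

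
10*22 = 220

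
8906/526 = 16 + 245/263 = 16.93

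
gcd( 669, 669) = 669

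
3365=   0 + 3365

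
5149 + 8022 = 13171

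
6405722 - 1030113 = 5375609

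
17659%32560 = 17659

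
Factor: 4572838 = 2^1*223^1*10253^1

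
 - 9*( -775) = 6975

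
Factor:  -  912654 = -2^1 *3^3 * 16901^1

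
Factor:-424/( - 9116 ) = 2/43 = 2^1*43^( - 1 ) 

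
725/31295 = 145/6259 = 0.02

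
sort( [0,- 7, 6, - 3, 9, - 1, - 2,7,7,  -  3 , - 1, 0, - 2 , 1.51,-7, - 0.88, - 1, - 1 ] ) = [ - 7, - 7, - 3, - 3 , - 2, - 2,  -  1,-1, - 1, - 1, - 0.88, 0, 0,1.51,6, 7, 7, 9]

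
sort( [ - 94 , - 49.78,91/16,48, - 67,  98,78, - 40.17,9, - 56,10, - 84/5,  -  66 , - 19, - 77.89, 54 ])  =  [ - 94, - 77.89  ,-67,  -  66, - 56, - 49.78, - 40.17 , - 19, - 84/5,91/16,9 , 10,48,54,78, 98 ] 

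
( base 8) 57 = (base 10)47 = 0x2f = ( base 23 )21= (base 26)1l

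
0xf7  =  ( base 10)247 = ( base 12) 187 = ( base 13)160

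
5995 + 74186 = 80181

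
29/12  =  29/12= 2.42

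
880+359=1239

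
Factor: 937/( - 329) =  - 7^( - 1)*47^( - 1)*937^1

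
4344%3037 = 1307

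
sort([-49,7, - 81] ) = [-81, - 49 , 7 ]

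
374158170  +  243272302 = 617430472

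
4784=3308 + 1476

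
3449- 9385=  - 5936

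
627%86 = 25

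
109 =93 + 16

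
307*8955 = 2749185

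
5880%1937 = 69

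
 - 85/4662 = - 1 + 4577/4662=-0.02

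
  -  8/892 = -2/223 = - 0.01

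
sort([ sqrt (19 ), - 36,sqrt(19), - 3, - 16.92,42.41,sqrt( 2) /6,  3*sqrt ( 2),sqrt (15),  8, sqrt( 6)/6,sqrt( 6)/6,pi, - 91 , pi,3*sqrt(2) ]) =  [ -91,-36,-16.92, - 3, sqrt( 2 ) /6 , sqrt(6 )/6,sqrt( 6 )/6, pi,pi,  sqrt( 15),3*sqrt( 2),3*sqrt( 2),sqrt( 19), sqrt( 19 ), 8,42.41 ] 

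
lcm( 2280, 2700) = 102600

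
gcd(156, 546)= 78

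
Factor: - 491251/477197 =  - 7^( - 1)*68171^( - 1)*491251^1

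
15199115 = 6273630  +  8925485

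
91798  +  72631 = 164429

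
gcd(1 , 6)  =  1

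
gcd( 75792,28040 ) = 8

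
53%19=15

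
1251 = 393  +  858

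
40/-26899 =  - 1+26859/26899= - 0.00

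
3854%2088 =1766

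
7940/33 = 240 + 20/33 = 240.61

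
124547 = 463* 269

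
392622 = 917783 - 525161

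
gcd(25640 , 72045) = 5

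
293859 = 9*32651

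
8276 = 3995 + 4281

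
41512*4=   166048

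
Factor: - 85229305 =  - 5^1*7^1*293^1*8311^1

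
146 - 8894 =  - 8748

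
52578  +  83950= 136528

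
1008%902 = 106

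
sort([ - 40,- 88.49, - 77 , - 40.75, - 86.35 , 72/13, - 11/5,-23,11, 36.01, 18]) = [- 88.49, - 86.35, - 77, - 40.75, - 40, - 23, -11/5,72/13,11,18,36.01]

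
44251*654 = 28940154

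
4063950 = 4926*825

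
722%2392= 722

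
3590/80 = 359/8 = 44.88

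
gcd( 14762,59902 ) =122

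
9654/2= 4827 = 4827.00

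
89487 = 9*9943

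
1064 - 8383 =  - 7319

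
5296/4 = 1324 = 1324.00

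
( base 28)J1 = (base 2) 1000010101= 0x215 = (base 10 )533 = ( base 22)125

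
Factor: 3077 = 17^1 * 181^1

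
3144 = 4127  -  983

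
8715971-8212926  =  503045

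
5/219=5/219 = 0.02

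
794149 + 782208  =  1576357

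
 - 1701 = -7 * 243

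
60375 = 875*69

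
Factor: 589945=5^1*117989^1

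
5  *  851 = 4255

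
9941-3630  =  6311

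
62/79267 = 2/2557 = 0.00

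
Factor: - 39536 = -2^4*7^1 * 353^1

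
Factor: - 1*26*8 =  - 208 = - 2^4*13^1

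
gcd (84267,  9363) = 9363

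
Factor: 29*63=1827  =  3^2 * 7^1*29^1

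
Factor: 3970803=3^1*37^1*83^1 * 431^1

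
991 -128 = 863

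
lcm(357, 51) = 357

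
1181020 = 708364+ 472656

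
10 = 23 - 13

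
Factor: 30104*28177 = 848240408  =  2^3*19^1*53^1*71^1*1483^1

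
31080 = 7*4440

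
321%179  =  142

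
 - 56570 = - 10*5657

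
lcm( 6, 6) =6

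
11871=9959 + 1912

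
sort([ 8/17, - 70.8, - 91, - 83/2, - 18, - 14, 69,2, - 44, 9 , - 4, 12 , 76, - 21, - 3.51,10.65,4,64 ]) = [ - 91, - 70.8, - 44, - 83/2,-21,  -  18, - 14, - 4, - 3.51,  8/17, 2,4, 9, 10.65, 12, 64, 69 , 76]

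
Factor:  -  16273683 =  - 3^3*602729^1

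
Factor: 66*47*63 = 2^1*3^3*7^1*11^1*47^1 = 195426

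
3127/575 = 3127/575 = 5.44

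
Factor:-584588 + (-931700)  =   - 2^8*5923^1 = - 1516288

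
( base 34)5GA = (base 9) 8617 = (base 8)14276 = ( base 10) 6334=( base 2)1100010111110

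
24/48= 1/2  =  0.50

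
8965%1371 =739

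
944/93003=944/93003 = 0.01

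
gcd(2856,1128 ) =24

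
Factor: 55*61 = 3355 = 5^1*11^1*61^1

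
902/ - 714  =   - 451/357 = - 1.26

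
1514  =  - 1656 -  - 3170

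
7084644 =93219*76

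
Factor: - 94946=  - 2^1 *29^1* 1637^1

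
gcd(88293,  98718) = 3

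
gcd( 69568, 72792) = 8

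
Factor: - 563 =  - 563^1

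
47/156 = 47/156  =  0.30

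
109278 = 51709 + 57569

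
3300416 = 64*51569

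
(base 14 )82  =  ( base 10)114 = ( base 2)1110010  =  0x72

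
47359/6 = 7893 + 1/6 = 7893.17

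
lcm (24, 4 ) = 24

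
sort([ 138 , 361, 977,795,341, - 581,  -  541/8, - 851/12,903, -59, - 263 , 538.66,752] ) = [ - 581,  -  263, - 851/12, - 541/8, - 59, 138,341, 361,538.66, 752,  795,903,  977 ] 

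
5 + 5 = 10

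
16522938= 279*59222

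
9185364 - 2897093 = 6288271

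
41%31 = 10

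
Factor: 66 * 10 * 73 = 48180  =  2^2 * 3^1*5^1*11^1 * 73^1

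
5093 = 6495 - 1402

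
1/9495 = 1/9495 = 0.00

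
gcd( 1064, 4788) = 532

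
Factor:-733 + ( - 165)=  - 2^1*449^1 = - 898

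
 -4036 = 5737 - 9773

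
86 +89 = 175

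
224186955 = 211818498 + 12368457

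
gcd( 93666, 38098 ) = 2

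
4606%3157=1449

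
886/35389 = 886/35389 = 0.03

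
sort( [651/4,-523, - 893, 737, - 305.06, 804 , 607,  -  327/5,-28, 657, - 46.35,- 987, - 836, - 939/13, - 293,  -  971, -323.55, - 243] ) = [ - 987,  -  971,- 893, - 836, - 523, -323.55, - 305.06, - 293, - 243, - 939/13, - 327/5, - 46.35 , - 28, 651/4, 607,657, 737, 804] 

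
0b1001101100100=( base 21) B58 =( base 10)4964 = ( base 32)4R4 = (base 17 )1030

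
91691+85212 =176903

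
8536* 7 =59752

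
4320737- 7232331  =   - 2911594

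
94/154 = 47/77 = 0.61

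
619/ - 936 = -619/936 = -0.66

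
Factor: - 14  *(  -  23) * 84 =27048=2^3* 3^1 * 7^2*23^1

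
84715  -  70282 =14433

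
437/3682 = 437/3682 = 0.12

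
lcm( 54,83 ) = 4482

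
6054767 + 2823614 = 8878381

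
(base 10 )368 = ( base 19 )107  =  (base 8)560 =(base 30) c8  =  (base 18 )128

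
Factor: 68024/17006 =2^2 = 4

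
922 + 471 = 1393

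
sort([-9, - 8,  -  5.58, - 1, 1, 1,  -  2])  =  [-9, - 8, -5.58,-2, - 1, 1, 1 ] 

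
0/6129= 0  =  0.00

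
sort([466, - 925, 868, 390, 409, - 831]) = [ - 925,-831,390, 409 , 466, 868 ]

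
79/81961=79/81961 = 0.00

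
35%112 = 35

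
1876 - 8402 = -6526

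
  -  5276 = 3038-8314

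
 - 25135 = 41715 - 66850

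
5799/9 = 644 + 1/3 = 644.33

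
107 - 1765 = - 1658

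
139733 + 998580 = 1138313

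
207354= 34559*6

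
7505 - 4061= 3444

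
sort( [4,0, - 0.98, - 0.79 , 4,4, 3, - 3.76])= [- 3.76, - 0.98, - 0.79, 0,3,4,4,4 ]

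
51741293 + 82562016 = 134303309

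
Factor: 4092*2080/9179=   2^7 *3^1*5^1*11^1 * 13^1*31^1*67^(-1)*137^( - 1) =8511360/9179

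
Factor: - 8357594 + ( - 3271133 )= -11628727 = - 11^1*1057157^1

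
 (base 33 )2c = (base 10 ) 78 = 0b1001110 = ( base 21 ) 3f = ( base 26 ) 30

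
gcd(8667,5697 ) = 27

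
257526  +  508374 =765900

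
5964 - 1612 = 4352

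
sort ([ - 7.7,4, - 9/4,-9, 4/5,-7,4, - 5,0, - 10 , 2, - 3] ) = [ - 10, - 9,  -  7.7,- 7, - 5, - 3,  -  9/4,0,  4/5,2, 4,4]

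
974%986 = 974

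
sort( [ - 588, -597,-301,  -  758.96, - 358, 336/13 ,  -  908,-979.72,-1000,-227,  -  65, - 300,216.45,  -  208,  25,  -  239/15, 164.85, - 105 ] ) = [ -1000 ,  -  979.72,  -  908, - 758.96, -597,-588,  -  358,-301, - 300,  -  227, - 208, - 105, - 65, - 239/15 , 25 , 336/13,164.85,216.45 ]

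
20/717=20/717 = 0.03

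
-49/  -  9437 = 49/9437= 0.01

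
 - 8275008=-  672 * 12314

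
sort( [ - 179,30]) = [ - 179,30]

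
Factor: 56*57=3192 =2^3*3^1 * 7^1  *  19^1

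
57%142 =57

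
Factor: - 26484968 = - 2^3*83^1*39887^1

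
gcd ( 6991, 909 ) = 1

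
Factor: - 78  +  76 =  - 2 = - 2^1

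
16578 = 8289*2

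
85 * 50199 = 4266915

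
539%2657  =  539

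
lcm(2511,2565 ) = 238545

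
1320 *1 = 1320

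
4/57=4/57  =  0.07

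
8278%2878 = 2522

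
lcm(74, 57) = 4218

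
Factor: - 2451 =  - 3^1 * 19^1*43^1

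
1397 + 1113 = 2510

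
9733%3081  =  490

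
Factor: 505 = 5^1*101^1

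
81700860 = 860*95001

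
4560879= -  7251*( - 629 )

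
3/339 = 1/113= 0.01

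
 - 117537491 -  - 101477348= - 16060143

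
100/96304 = 25/24076= 0.00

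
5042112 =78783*64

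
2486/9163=226/833 = 0.27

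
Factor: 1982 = 2^1*991^1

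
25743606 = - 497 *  ( - 51798 )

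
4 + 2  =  6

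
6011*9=54099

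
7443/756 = 827/84 = 9.85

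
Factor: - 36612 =  -  2^2*3^4*113^1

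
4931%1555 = 266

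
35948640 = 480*74893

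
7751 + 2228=9979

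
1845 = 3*615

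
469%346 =123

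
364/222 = 1+71/111 = 1.64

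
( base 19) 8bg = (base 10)3113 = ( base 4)300221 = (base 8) 6051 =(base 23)5K8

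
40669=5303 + 35366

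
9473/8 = 9473/8 = 1184.12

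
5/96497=5/96497 = 0.00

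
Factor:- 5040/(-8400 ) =3^1*5^(-1) =3/5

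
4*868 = 3472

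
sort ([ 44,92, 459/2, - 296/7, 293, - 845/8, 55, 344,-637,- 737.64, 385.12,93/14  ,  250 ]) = [ - 737.64, - 637, - 845/8, - 296/7,93/14,  44, 55, 92,459/2, 250, 293, 344,385.12] 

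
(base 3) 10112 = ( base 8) 137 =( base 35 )2p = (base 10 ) 95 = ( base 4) 1133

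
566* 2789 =1578574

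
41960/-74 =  - 568+36/37 = -  567.03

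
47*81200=3816400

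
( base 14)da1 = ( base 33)2FG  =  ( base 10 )2689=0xa81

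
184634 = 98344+86290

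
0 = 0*36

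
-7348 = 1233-8581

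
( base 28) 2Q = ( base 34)2E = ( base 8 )122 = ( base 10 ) 82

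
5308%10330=5308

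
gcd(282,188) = 94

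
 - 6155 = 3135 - 9290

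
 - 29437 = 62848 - 92285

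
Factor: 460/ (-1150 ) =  - 2^1*5^ ( -1 ) = - 2/5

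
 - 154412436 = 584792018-739204454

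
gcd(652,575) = 1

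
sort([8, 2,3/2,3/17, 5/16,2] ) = [ 3/17,5/16,3/2,2,2, 8] 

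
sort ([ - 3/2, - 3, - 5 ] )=[ - 5,-3 , - 3/2] 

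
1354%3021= 1354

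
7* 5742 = 40194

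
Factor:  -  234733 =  - 234733^1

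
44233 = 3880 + 40353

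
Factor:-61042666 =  - 2^1 * 30521333^1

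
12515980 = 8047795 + 4468185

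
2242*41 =91922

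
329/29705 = 329/29705 = 0.01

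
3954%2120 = 1834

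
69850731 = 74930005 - 5079274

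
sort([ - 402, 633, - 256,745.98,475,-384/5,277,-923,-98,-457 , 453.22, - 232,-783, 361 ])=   [ - 923, - 783 ,  -  457, - 402, -256, - 232 , - 98, - 384/5,277,  361,453.22,475,633, 745.98 ]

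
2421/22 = 110+1/22 = 110.05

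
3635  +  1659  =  5294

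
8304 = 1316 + 6988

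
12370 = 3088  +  9282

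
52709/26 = 52709/26 = 2027.27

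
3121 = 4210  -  1089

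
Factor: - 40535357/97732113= - 3^(  -  1 )*191^1*4817^( - 1 )*6763^ ( - 1 )*212227^1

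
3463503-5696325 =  - 2232822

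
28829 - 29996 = - 1167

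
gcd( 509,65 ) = 1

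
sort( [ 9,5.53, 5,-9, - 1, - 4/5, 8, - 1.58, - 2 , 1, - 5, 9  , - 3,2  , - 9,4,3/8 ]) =[ - 9,- 9 ,  -  5, - 3,  -  2, - 1.58, - 1,  -  4/5,3/8,1,2,4, 5, 5.53,  8,9, 9 ]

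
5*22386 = 111930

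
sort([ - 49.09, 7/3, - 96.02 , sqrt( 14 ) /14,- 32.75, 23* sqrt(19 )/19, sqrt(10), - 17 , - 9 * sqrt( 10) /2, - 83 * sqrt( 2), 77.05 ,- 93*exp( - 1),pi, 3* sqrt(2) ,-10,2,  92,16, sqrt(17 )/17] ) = [ - 83 * sqrt(2), - 96.02, - 49.09, - 93*exp( - 1 ), - 32.75, - 17, - 9*sqrt( 10)/2,-10, sqrt( 17) /17,  sqrt( 14)/14,2, 7/3,pi,sqrt( 10 ), 3 *sqrt( 2),  23*sqrt(19)/19, 16  ,  77.05,  92]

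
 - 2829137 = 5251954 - 8081091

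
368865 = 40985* 9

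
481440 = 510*944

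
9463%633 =601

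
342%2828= 342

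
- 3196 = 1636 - 4832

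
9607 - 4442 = 5165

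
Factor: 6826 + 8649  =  15475 = 5^2*619^1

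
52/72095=52/72095 = 0.00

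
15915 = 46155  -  30240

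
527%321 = 206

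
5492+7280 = 12772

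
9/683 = 9/683 = 0.01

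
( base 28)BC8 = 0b10001100001000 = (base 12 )5234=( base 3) 110022011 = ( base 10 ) 8968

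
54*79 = 4266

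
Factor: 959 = 7^1 * 137^1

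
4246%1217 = 595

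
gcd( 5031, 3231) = 9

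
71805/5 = 14361= 14361.00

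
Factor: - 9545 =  - 5^1*23^1*83^1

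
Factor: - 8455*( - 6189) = 3^1 * 5^1*19^1*89^1* 2063^1 = 52327995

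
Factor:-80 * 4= - 320 = - 2^6*5^1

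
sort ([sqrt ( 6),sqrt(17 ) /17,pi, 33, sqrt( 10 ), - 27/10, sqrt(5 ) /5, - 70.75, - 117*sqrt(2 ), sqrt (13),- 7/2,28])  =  [  -  117*sqrt (2 ), - 70.75, - 7/2,  -  27/10, sqrt( 17 ) /17,sqrt (5)/5, sqrt( 6), pi, sqrt(10 ), sqrt( 13) , 28, 33]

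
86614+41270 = 127884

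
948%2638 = 948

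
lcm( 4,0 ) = 0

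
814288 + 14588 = 828876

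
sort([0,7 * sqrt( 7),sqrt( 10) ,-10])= [ - 10,0 , sqrt(10 ), 7*sqrt( 7 )] 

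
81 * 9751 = 789831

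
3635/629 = 3635/629 = 5.78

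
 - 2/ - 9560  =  1/4780 =0.00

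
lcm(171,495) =9405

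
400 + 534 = 934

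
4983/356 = 4983/356 = 14.00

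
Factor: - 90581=- 239^1*379^1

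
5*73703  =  368515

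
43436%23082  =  20354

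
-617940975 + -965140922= -1583081897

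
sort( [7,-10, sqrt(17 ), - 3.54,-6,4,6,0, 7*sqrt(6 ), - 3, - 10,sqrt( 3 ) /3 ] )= [ - 10, - 10, - 6,-3.54, - 3, 0,sqrt( 3) /3,4, sqrt(17 ),6, 7, 7*sqrt( 6)] 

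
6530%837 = 671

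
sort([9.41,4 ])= [4,9.41]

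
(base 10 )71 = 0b1000111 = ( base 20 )3B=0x47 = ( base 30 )2b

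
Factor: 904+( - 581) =17^1*19^1 = 323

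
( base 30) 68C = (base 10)5652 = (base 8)13024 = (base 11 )4279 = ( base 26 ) 89A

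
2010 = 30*67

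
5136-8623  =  - 3487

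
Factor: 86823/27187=99/31 = 3^2 * 11^1*31^( - 1 ) 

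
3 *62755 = 188265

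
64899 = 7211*9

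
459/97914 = 153/32638 = 0.00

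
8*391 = 3128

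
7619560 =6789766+829794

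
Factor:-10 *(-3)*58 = 2^2 *3^1 * 5^1*29^1 = 1740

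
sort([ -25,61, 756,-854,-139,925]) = [ - 854, - 139, - 25 , 61,756 , 925 ] 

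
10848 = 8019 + 2829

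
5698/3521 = 814/503 = 1.62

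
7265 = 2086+5179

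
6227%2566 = 1095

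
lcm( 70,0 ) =0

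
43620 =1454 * 30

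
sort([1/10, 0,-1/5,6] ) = [ - 1/5,  0,1/10 , 6]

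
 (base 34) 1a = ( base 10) 44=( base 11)40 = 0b101100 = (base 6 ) 112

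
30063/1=30063=30063.00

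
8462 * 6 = 50772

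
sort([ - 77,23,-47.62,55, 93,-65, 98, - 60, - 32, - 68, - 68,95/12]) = [ - 77, - 68,-68, - 65, - 60,-47.62,  -  32,  95/12,23,55, 93,98 ] 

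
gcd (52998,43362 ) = 4818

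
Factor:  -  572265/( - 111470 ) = 729/142 = 2^( - 1 )* 3^6*71^(-1 ) 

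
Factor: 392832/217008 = 2^3*31^1*137^( - 1) = 248/137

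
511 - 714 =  - 203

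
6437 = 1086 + 5351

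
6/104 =3/52 = 0.06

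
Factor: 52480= 2^8*5^1*41^1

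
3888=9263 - 5375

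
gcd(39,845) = 13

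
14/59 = 14/59 = 0.24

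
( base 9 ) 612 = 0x1f1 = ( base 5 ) 3442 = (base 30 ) gh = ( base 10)497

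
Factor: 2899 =13^1*223^1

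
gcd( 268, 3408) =4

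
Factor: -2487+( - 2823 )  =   - 5310 = - 2^1*3^2 * 5^1 *59^1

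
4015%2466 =1549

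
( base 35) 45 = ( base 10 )145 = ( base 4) 2101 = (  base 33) 4D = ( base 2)10010001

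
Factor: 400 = 2^4 * 5^2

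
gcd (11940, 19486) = 2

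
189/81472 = 189/81472 =0.00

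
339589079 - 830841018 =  - 491251939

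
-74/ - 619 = 74/619 = 0.12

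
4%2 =0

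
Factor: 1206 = 2^1*3^2* 67^1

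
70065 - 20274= 49791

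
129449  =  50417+79032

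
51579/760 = 51579/760 = 67.87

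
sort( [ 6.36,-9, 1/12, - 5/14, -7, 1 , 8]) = [ - 9, - 7,  -  5/14, 1/12,1,  6.36,8]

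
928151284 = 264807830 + 663343454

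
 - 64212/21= -3058 + 2/7= - 3057.71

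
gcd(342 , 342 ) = 342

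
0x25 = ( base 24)1D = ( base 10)37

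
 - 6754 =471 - 7225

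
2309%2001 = 308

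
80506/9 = 80506/9=8945.11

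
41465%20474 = 517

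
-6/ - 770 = 3/385 = 0.01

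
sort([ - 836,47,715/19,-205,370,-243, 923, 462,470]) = [- 836, - 243, - 205, 715/19, 47,370,462, 470,923 ] 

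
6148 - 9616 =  - 3468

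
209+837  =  1046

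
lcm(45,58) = 2610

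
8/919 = 8/919 = 0.01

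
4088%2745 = 1343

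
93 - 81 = 12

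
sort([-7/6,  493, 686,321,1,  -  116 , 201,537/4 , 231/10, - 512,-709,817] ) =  [ - 709,  -  512,-116 , - 7/6,1 , 231/10 , 537/4,201, 321,493,686, 817 ]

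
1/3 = 1/3  =  0.33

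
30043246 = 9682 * 3103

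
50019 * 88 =4401672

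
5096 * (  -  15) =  - 76440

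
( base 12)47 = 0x37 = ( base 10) 55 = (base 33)1m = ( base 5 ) 210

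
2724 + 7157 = 9881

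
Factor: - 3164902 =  - 2^1 * 13^1*121727^1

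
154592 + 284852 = 439444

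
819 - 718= 101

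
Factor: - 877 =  -877^1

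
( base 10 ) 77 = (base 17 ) 49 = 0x4d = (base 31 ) 2f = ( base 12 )65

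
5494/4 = 1373+1/2 =1373.50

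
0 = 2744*0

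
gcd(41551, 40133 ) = 1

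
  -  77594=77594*( - 1) 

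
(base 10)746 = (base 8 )1352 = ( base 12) 522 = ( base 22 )1bk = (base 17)29F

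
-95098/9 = - 95098/9 = -  10566.44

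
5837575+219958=6057533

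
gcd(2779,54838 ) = 7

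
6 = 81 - 75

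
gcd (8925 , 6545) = 595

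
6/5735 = 6/5735 = 0.00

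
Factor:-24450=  - 2^1*3^1*5^2 * 163^1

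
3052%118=102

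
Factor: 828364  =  2^2*41^1*5051^1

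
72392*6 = 434352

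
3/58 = 3/58 = 0.05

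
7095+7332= 14427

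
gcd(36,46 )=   2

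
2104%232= 16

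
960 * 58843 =56489280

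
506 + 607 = 1113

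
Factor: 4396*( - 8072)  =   -35484512 = - 2^5*7^1 *157^1*1009^1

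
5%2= 1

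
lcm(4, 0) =0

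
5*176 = 880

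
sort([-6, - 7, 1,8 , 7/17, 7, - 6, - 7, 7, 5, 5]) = [ - 7, - 7, - 6,- 6, 7/17 , 1, 5, 5, 7, 7,8]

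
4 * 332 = 1328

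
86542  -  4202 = 82340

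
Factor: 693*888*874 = 537845616=2^4*3^3 *7^1*11^1 * 19^1*23^1*37^1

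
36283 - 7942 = 28341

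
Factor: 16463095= 5^1 *11^1 * 299329^1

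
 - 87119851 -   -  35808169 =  - 51311682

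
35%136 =35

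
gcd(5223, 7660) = 1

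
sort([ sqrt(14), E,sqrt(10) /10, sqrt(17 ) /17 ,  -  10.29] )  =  [ - 10.29, sqrt (17)/17,sqrt(10) /10,E,sqrt( 14) ] 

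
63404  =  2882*22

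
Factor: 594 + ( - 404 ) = 2^1 * 5^1 * 19^1 = 190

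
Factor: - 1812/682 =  - 906/341 = - 2^1*3^1*11^ ( - 1)*31^( - 1)*151^1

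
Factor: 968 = 2^3*11^2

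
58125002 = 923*62974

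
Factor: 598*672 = 401856 = 2^6 * 3^1*7^1*13^1*23^1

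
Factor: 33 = 3^1*11^1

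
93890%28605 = 8075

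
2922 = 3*974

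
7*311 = 2177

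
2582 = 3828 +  - 1246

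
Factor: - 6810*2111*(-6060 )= 87118014600 = 2^3*3^2*5^2 * 101^1*227^1*2111^1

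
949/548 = 949/548= 1.73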